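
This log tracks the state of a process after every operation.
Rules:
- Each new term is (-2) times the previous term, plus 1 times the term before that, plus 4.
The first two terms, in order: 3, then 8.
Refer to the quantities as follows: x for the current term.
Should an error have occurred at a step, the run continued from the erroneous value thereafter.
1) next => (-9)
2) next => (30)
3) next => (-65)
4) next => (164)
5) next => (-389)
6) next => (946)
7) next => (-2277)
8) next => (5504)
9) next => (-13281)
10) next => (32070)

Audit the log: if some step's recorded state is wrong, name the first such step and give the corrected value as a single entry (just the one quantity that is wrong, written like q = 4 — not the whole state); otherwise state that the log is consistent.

no error

Step 1: x = -2*(8) + (1)*(3) + (4) = -9 — same as recorded.
Step 2: x = -2*(-9) + (1)*(8) + (4) = 30 — exactly as logged.
Step 3: x = -2*(30) + (1)*(-9) + (4) = -65 — verified.
Step 4: x = -2*(-65) + (1)*(30) + (4) = 164 — confirmed correct.
Step 5: x = -2*(164) + (1)*(-65) + (4) = -389 — exactly as logged.
Step 6: x = -2*(-389) + (1)*(164) + (4) = 946 — in agreement.
Step 7: x = -2*(946) + (1)*(-389) + (4) = -2277 — agrees with the log.
Step 8: x = -2*(-2277) + (1)*(946) + (4) = 5504 — same as recorded.
Step 9: x = -2*(5504) + (1)*(-2277) + (4) = -13281 — no discrepancy.
Step 10: x = -2*(-13281) + (1)*(5504) + (4) = 32070 — confirmed correct.
The whole run recomputes cleanly — no discrepancies.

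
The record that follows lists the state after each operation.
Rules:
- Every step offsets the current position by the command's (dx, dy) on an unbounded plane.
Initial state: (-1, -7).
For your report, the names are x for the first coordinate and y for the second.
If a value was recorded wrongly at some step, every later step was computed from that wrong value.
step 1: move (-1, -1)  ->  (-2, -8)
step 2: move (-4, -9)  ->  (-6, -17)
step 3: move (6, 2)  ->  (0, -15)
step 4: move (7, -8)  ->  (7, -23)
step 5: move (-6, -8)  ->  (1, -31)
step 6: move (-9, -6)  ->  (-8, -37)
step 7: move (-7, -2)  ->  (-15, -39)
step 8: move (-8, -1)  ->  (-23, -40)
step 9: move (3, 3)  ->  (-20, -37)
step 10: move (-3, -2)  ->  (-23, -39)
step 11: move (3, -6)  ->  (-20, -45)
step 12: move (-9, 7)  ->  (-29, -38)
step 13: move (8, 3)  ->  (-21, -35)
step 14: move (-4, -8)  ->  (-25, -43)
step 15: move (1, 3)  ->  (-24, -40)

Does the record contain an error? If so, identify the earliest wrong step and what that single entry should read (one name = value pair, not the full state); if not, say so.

no error

Recomputing the run from the initial state:
step 1: x = -2, y = -8
step 2: x = -6, y = -17
step 3: x = 0, y = -15
step 4: x = 7, y = -23
step 5: x = 1, y = -31
step 6: x = -8, y = -37
step 7: x = -15, y = -39
step 8: x = -23, y = -40
step 9: x = -20, y = -37
step 10: x = -23, y = -39
step 11: x = -20, y = -45
step 12: x = -29, y = -38
step 13: x = -21, y = -35
step 14: x = -25, y = -43
step 15: x = -24, y = -40
This matches the record at every step.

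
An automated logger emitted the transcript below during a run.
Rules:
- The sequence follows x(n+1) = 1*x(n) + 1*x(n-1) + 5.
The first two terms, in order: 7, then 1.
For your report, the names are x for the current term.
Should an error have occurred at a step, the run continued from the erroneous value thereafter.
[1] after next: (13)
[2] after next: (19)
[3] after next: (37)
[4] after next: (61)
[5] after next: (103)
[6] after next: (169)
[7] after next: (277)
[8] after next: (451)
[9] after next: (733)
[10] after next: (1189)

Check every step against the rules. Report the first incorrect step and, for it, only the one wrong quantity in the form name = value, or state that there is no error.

Recomputing the run from the initial state:
step 1: x = 13
step 2: x = 19
step 3: x = 37
step 4: x = 61
step 5: x = 103
step 6: x = 169
step 7: x = 277
step 8: x = 451
step 9: x = 733
step 10: x = 1189
This matches the transcript at every step.

no error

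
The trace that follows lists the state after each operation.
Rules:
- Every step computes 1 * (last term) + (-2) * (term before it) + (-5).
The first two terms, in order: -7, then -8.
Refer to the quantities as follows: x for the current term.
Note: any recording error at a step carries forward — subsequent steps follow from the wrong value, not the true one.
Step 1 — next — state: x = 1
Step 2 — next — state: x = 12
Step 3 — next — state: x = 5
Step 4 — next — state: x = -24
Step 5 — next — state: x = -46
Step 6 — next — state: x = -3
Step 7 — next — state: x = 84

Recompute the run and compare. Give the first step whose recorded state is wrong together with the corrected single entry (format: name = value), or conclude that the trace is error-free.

step 5, x = -39

Recomputing the run from the initial state:
step 1: x = 1
step 2: x = 12
step 3: x = 5
step 4: x = -24
step 5: x = -39
step 6: x = 4
step 7: x = 77
The first disagreement with the trace is at step 5, where the value should be x = -39.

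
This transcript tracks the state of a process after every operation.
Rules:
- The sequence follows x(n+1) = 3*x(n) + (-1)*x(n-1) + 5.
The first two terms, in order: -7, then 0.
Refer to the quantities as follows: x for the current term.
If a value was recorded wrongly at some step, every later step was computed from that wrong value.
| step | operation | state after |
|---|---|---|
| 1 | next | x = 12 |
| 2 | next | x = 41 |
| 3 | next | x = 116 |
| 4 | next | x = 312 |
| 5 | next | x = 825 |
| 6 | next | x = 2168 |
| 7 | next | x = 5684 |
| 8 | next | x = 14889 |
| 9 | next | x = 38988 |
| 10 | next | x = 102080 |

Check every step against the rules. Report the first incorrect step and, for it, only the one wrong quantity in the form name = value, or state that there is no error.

Step 1: x = 3*(0) + (-1)*(-7) + (5) = 12 — consistent with the transcript.
Step 2: x = 3*(12) + (-1)*(0) + (5) = 41 — matches.
Step 3: x = 3*(41) + (-1)*(12) + (5) = 116 — in agreement.
Step 4: x = 3*(116) + (-1)*(41) + (5) = 312 — exactly as logged.
Step 5: x = 3*(312) + (-1)*(116) + (5) = 825 — confirmed correct.
Step 6: x = 3*(825) + (-1)*(312) + (5) = 2168 — same as recorded.
Step 7: x = 3*(2168) + (-1)*(825) + (5) = 5684 — in agreement.
Step 8: x = 3*(5684) + (-1)*(2168) + (5) = 14889 — no discrepancy.
Step 9: x = 3*(14889) + (-1)*(5684) + (5) = 38988 — consistent with the transcript.
Step 10: x = 3*(38988) + (-1)*(14889) + (5) = 102080 — no discrepancy.
Nothing is out of place; the run is error-free.

no error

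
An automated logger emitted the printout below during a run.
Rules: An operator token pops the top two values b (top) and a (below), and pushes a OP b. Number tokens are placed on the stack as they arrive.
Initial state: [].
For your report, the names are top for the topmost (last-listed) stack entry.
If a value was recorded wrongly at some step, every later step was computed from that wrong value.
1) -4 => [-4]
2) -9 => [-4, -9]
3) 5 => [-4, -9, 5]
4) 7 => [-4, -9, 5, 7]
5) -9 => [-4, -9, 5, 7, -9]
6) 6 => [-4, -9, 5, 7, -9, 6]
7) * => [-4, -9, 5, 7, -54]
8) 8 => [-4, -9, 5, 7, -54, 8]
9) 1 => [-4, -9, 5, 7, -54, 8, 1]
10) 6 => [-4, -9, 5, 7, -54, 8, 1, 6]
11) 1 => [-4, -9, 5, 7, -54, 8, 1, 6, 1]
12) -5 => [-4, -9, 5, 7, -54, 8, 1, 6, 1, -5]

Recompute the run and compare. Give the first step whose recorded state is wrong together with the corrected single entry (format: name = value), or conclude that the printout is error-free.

no error

step 1: push -4: top = -4 -> no discrepancy
step 2: push -9: top = -9 -> in agreement
step 3: push 5: top = 5 -> agrees with the printout
step 4: push 7: top = 7 -> consistent with the printout
step 5: push -9: top = -9 -> confirmed correct
step 6: push 6: top = 6 -> in agreement
step 7: -9 * 6 = -54 -> checks out
step 8: push 8: top = 8 -> verified
step 9: push 1: top = 1 -> exactly as logged
step 10: push 6: top = 6 -> verified
step 11: push 1: top = 1 -> verified
step 12: push -5: top = -5 -> no discrepancy
The whole run recomputes cleanly — no discrepancies.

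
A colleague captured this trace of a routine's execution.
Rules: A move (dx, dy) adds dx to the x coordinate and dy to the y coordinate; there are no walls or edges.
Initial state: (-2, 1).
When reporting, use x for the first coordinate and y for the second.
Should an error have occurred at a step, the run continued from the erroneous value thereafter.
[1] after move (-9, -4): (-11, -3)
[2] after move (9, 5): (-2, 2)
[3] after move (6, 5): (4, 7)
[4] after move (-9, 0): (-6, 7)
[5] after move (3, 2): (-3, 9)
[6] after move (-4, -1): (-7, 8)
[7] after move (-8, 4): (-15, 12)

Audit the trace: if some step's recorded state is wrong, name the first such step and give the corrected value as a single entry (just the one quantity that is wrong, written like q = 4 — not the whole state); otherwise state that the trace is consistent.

step 4, x = -5

Recomputing the run from the initial state:
step 1: x = -11, y = -3
step 2: x = -2, y = 2
step 3: x = 4, y = 7
step 4: x = -5, y = 7
step 5: x = -2, y = 9
step 6: x = -6, y = 8
step 7: x = -14, y = 12
The first disagreement with the trace is at step 4, where the value should be x = -5.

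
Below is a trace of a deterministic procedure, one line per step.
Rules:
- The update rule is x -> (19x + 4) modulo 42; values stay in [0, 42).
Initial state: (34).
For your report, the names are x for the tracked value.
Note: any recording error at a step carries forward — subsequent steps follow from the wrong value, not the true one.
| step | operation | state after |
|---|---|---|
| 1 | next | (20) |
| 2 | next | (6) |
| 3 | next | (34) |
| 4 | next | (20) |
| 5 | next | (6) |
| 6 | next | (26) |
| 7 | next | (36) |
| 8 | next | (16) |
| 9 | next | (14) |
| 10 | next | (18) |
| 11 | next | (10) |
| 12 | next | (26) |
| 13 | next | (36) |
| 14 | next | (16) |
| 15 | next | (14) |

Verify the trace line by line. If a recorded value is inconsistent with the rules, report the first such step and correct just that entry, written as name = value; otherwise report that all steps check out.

1. x = (19*34 + 4) mod 42 = 20 (confirmed correct)
2. x = (19*20 + 4) mod 42 = 6 (same as recorded)
3. x = (19*6 + 4) mod 42 = 34 (same as recorded)
4. x = (19*34 + 4) mod 42 = 20 (checks out)
5. x = (19*20 + 4) mod 42 = 6 (checks out)
6. x = (19*6 + 4) mod 42 = 34 (the trace has a different value)
The audit stops at step 6: the recorded entry is wrong and should be x = 34.

step 6, x = 34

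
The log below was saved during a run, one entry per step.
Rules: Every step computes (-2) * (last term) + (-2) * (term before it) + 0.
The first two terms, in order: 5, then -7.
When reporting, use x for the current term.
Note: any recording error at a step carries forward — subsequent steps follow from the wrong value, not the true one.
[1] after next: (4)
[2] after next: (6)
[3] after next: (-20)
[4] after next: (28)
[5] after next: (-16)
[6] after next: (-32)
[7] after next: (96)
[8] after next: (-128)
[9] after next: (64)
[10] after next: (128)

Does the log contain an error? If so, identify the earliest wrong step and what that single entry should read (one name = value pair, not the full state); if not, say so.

step 1: x = -2*(-7) + (-2)*(5) + (0) = 4 -> matches
step 2: x = -2*(4) + (-2)*(-7) + (0) = 6 -> matches
step 3: x = -2*(6) + (-2)*(4) + (0) = -20 -> no discrepancy
step 4: x = -2*(-20) + (-2)*(6) + (0) = 28 -> consistent with the log
step 5: x = -2*(28) + (-2)*(-20) + (0) = -16 -> in agreement
step 6: x = -2*(-16) + (-2)*(28) + (0) = -24 -> not what was recorded
So the first discrepancy is step 6, where the right value is x = -24.

step 6, x = -24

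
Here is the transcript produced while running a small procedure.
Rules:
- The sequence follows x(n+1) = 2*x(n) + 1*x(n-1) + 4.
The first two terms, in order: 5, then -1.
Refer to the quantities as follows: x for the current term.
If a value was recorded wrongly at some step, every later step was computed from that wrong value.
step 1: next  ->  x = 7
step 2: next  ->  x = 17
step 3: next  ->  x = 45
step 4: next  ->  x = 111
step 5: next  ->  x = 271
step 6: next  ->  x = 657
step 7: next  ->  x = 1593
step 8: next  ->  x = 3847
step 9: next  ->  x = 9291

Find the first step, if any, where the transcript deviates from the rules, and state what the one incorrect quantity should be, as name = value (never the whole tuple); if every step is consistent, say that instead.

step 7, x = 1589

Step 1: x = 2*(-1) + (1)*(5) + (4) = 7 — matches.
Step 2: x = 2*(7) + (1)*(-1) + (4) = 17 — matches.
Step 3: x = 2*(17) + (1)*(7) + (4) = 45 — no discrepancy.
Step 4: x = 2*(45) + (1)*(17) + (4) = 111 — confirmed correct.
Step 5: x = 2*(111) + (1)*(45) + (4) = 271 — confirmed correct.
Step 6: x = 2*(271) + (1)*(111) + (4) = 657 — agrees with the transcript.
Step 7: x = 2*(657) + (1)*(271) + (4) = 1589 — the entry is off here.
First deviation found at step 7; the corrected entry is x = 1589.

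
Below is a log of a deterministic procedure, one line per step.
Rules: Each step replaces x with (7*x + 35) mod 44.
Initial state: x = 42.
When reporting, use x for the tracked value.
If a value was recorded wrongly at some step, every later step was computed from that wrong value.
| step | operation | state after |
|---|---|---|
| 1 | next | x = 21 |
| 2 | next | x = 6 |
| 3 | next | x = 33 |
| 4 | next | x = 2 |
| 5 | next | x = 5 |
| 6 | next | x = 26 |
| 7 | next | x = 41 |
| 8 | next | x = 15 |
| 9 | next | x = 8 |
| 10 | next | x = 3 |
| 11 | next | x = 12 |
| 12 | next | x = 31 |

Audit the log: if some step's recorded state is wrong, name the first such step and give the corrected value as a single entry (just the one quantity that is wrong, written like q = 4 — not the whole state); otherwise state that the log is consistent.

step 8, x = 14

step 1: x = (7*42 + 35) mod 44 = 21 -> verified
step 2: x = (7*21 + 35) mod 44 = 6 -> verified
step 3: x = (7*6 + 35) mod 44 = 33 -> confirmed correct
step 4: x = (7*33 + 35) mod 44 = 2 -> checks out
step 5: x = (7*2 + 35) mod 44 = 5 -> same as recorded
step 6: x = (7*5 + 35) mod 44 = 26 -> exactly as logged
step 7: x = (7*26 + 35) mod 44 = 41 -> no discrepancy
step 8: x = (7*41 + 35) mod 44 = 14 -> not what was recorded
The earliest wrong entry is at step 8: it should read x = 14.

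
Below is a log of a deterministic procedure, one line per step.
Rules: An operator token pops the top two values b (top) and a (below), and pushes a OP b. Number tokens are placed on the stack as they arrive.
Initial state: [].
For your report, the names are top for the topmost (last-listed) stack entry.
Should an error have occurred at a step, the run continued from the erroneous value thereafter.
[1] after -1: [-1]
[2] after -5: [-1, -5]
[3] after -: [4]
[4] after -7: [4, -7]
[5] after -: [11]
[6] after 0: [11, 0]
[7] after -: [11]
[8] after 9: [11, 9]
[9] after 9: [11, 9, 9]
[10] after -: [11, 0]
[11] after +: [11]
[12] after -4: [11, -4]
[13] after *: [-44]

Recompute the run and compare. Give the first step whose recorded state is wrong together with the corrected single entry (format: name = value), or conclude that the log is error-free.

step 1: push -1: top = -1 -> exactly as logged
step 2: push -5: top = -5 -> consistent with the log
step 3: -1 - -5 = 4 -> no discrepancy
step 4: push -7: top = -7 -> consistent with the log
step 5: 4 - -7 = 11 -> confirmed correct
step 6: push 0: top = 0 -> verified
step 7: 11 - 0 = 11 -> exactly as logged
step 8: push 9: top = 9 -> same as recorded
step 9: push 9: top = 9 -> no discrepancy
step 10: 9 - 9 = 0 -> same as recorded
step 11: 11 + 0 = 11 -> confirmed correct
step 12: push -4: top = -4 -> confirmed correct
step 13: 11 * -4 = -44 -> matches
No step deviates from the rules.

no error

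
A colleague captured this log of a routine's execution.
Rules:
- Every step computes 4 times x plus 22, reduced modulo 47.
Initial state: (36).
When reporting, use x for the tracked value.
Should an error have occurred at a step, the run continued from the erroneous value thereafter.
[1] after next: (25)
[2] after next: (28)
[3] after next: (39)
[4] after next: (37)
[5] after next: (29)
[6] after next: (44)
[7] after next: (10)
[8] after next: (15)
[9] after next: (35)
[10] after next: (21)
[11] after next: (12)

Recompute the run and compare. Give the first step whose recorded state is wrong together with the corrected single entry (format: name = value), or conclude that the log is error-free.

Recomputing the run from the initial state:
step 1: x = 25
step 2: x = 28
step 3: x = 40
step 4: x = 41
step 5: x = 45
step 6: x = 14
step 7: x = 31
step 8: x = 5
step 9: x = 42
step 10: x = 2
step 11: x = 30
The first disagreement with the log is at step 3, where the value should be x = 40.

step 3, x = 40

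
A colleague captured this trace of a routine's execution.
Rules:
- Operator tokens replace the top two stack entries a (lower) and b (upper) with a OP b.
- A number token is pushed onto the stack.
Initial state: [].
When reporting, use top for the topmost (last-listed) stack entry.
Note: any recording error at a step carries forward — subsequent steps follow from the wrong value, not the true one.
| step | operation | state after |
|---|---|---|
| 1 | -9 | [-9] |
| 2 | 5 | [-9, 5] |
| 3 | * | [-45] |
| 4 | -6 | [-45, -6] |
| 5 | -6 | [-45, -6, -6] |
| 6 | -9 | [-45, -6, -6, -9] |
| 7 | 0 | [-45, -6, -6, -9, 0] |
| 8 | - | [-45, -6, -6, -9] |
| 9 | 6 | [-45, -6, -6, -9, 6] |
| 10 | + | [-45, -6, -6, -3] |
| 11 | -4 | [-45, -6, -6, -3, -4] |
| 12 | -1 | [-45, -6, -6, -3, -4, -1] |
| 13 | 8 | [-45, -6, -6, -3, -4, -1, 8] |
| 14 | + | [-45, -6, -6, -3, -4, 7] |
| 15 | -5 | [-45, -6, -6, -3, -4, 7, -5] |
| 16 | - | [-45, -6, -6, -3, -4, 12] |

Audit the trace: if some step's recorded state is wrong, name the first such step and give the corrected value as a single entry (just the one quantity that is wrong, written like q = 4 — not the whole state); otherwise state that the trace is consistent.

no error

Recomputing the run from the initial state:
step 1: [-9]
step 2: [-9, 5]
step 3: [-45]
step 4: [-45, -6]
step 5: [-45, -6, -6]
step 6: [-45, -6, -6, -9]
step 7: [-45, -6, -6, -9, 0]
step 8: [-45, -6, -6, -9]
step 9: [-45, -6, -6, -9, 6]
step 10: [-45, -6, -6, -3]
step 11: [-45, -6, -6, -3, -4]
step 12: [-45, -6, -6, -3, -4, -1]
step 13: [-45, -6, -6, -3, -4, -1, 8]
step 14: [-45, -6, -6, -3, -4, 7]
step 15: [-45, -6, -6, -3, -4, 7, -5]
step 16: [-45, -6, -6, -3, -4, 12]
This matches the trace at every step.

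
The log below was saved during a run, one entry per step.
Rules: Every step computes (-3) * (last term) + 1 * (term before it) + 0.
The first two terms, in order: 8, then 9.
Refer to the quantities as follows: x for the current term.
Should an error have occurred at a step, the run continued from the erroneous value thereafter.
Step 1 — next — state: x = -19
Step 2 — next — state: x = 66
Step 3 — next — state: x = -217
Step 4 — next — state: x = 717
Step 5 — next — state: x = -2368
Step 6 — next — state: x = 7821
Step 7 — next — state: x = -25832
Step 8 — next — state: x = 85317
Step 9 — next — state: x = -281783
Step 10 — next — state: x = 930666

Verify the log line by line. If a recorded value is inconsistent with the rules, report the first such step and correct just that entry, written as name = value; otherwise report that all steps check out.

step 7, x = -25831

step 1: x = -3*(9) + (1)*(8) + (0) = -19 -> no discrepancy
step 2: x = -3*(-19) + (1)*(9) + (0) = 66 -> in agreement
step 3: x = -3*(66) + (1)*(-19) + (0) = -217 -> no discrepancy
step 4: x = -3*(-217) + (1)*(66) + (0) = 717 -> confirmed correct
step 5: x = -3*(717) + (1)*(-217) + (0) = -2368 -> no discrepancy
step 6: x = -3*(-2368) + (1)*(717) + (0) = 7821 -> consistent with the log
step 7: x = -3*(7821) + (1)*(-2368) + (0) = -25831 -> first mismatch against the log
First deviation found at step 7; the corrected entry is x = -25831.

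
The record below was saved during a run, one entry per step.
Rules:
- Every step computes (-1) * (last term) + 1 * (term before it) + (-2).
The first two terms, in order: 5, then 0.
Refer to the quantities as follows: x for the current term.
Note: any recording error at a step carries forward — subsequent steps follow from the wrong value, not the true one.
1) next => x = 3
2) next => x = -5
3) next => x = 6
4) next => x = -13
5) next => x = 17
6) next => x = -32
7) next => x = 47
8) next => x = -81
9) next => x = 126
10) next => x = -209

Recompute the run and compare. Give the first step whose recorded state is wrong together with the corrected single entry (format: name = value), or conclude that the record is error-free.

step 1: x = -1*(0) + (1)*(5) + (-2) = 3 -> no discrepancy
step 2: x = -1*(3) + (1)*(0) + (-2) = -5 -> in agreement
step 3: x = -1*(-5) + (1)*(3) + (-2) = 6 -> confirmed correct
step 4: x = -1*(6) + (1)*(-5) + (-2) = -13 -> verified
step 5: x = -1*(-13) + (1)*(6) + (-2) = 17 -> in agreement
step 6: x = -1*(17) + (1)*(-13) + (-2) = -32 -> same as recorded
step 7: x = -1*(-32) + (1)*(17) + (-2) = 47 -> no discrepancy
step 8: x = -1*(47) + (1)*(-32) + (-2) = -81 -> consistent with the record
step 9: x = -1*(-81) + (1)*(47) + (-2) = 126 -> consistent with the record
step 10: x = -1*(126) + (1)*(-81) + (-2) = -209 -> exactly as logged
Nothing is out of place; the run is error-free.

no error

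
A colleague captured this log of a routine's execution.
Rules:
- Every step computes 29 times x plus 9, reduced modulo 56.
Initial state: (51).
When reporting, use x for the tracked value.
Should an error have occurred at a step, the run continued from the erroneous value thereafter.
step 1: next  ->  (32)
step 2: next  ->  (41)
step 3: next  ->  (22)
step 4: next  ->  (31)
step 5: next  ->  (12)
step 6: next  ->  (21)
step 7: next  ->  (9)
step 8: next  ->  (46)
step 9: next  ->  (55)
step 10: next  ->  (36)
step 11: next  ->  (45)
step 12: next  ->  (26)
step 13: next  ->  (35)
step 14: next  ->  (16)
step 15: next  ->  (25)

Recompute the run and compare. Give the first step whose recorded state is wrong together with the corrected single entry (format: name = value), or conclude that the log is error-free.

Recomputing the run from the initial state:
step 1: x = 32
step 2: x = 41
step 3: x = 22
step 4: x = 31
step 5: x = 12
step 6: x = 21
step 7: x = 2
step 8: x = 11
step 9: x = 48
step 10: x = 1
step 11: x = 38
step 12: x = 47
step 13: x = 28
step 14: x = 37
step 15: x = 18
The first disagreement with the log is at step 7, where the value should be x = 2.

step 7, x = 2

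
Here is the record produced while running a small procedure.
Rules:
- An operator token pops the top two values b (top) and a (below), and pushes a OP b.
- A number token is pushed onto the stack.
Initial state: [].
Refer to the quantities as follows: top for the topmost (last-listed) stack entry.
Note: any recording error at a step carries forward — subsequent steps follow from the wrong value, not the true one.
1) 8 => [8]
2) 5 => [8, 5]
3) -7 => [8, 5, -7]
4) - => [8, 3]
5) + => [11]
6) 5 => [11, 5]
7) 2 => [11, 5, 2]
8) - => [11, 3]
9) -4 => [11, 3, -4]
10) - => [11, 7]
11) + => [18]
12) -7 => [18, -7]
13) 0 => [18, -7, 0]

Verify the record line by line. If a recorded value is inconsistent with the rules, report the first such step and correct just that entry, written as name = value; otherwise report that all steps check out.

step 4, top = 12

Step 1: push 8: top = 8 — no discrepancy.
Step 2: push 5: top = 5 — verified.
Step 3: push -7: top = -7 — exactly as logged.
Step 4: 5 - -7 = 12 — not what was recorded.
The earliest wrong entry is at step 4: it should read top = 12.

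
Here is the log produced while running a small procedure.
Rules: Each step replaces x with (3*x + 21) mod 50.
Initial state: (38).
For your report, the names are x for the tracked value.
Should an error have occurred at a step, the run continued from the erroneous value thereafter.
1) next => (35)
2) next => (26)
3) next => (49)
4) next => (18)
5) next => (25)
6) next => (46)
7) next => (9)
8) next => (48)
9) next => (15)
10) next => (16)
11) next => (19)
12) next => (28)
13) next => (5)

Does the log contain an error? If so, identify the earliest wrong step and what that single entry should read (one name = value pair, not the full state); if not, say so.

no error

step 1: x = (3*38 + 21) mod 50 = 35 -> same as recorded
step 2: x = (3*35 + 21) mod 50 = 26 -> consistent with the log
step 3: x = (3*26 + 21) mod 50 = 49 -> no discrepancy
step 4: x = (3*49 + 21) mod 50 = 18 -> confirmed correct
step 5: x = (3*18 + 21) mod 50 = 25 -> consistent with the log
step 6: x = (3*25 + 21) mod 50 = 46 -> agrees with the log
step 7: x = (3*46 + 21) mod 50 = 9 -> exactly as logged
step 8: x = (3*9 + 21) mod 50 = 48 -> confirmed correct
step 9: x = (3*48 + 21) mod 50 = 15 -> same as recorded
step 10: x = (3*15 + 21) mod 50 = 16 -> same as recorded
step 11: x = (3*16 + 21) mod 50 = 19 -> in agreement
step 12: x = (3*19 + 21) mod 50 = 28 -> in agreement
step 13: x = (3*28 + 21) mod 50 = 5 -> same as recorded
Every step is consistent.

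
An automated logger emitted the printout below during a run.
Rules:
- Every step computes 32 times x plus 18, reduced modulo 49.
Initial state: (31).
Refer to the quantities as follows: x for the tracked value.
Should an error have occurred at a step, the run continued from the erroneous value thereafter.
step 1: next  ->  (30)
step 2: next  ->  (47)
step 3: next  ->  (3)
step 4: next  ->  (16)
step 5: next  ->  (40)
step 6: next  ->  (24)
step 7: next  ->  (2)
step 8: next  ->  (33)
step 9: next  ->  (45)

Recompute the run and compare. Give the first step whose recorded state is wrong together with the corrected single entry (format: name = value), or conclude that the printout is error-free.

no error

Recomputing the run from the initial state:
step 1: x = 30
step 2: x = 47
step 3: x = 3
step 4: x = 16
step 5: x = 40
step 6: x = 24
step 7: x = 2
step 8: x = 33
step 9: x = 45
This matches the printout at every step.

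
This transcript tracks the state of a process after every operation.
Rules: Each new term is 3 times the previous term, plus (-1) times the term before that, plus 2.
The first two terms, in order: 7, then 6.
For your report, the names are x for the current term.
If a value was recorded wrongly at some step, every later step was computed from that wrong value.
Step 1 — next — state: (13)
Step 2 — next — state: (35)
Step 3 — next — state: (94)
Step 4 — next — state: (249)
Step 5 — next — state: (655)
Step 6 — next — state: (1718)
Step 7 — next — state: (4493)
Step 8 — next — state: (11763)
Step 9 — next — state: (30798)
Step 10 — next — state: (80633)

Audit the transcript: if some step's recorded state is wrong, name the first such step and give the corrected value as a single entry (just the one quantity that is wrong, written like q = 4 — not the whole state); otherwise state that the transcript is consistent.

step 7, x = 4501

step 1: x = 3*(6) + (-1)*(7) + (2) = 13 -> matches
step 2: x = 3*(13) + (-1)*(6) + (2) = 35 -> in agreement
step 3: x = 3*(35) + (-1)*(13) + (2) = 94 -> matches
step 4: x = 3*(94) + (-1)*(35) + (2) = 249 -> verified
step 5: x = 3*(249) + (-1)*(94) + (2) = 655 -> agrees with the transcript
step 6: x = 3*(655) + (-1)*(249) + (2) = 1718 -> confirmed correct
step 7: x = 3*(1718) + (-1)*(655) + (2) = 4501 -> the transcript has a different value
The earliest wrong entry is at step 7: it should read x = 4501.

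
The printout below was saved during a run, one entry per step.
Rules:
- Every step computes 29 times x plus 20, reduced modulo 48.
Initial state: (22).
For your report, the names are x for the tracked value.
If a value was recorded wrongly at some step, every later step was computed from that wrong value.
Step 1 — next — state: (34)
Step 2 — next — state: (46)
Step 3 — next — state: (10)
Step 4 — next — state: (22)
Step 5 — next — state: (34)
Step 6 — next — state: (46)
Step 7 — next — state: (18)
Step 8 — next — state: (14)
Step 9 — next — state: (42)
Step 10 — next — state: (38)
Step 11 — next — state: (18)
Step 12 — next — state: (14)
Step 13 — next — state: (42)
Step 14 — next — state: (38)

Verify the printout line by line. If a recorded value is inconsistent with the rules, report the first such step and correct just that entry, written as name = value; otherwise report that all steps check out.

step 1: x = (29*22 + 20) mod 48 = 34 -> exactly as logged
step 2: x = (29*34 + 20) mod 48 = 46 -> checks out
step 3: x = (29*46 + 20) mod 48 = 10 -> confirmed correct
step 4: x = (29*10 + 20) mod 48 = 22 -> agrees with the printout
step 5: x = (29*22 + 20) mod 48 = 34 -> no discrepancy
step 6: x = (29*34 + 20) mod 48 = 46 -> in agreement
step 7: x = (29*46 + 20) mod 48 = 10 -> not what was recorded
First deviation found at step 7; the corrected entry is x = 10.

step 7, x = 10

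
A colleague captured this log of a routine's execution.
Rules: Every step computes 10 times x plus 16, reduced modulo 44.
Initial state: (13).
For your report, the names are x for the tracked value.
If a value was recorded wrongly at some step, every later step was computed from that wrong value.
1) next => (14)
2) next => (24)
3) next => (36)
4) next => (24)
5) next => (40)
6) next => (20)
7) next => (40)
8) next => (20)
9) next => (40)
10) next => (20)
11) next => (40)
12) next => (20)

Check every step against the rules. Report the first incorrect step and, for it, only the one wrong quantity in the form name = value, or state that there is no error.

step 5, x = 36

Recomputing the run from the initial state:
step 1: x = 14
step 2: x = 24
step 3: x = 36
step 4: x = 24
step 5: x = 36
step 6: x = 24
step 7: x = 36
step 8: x = 24
step 9: x = 36
step 10: x = 24
step 11: x = 36
step 12: x = 24
The first disagreement with the log is at step 5, where the value should be x = 36.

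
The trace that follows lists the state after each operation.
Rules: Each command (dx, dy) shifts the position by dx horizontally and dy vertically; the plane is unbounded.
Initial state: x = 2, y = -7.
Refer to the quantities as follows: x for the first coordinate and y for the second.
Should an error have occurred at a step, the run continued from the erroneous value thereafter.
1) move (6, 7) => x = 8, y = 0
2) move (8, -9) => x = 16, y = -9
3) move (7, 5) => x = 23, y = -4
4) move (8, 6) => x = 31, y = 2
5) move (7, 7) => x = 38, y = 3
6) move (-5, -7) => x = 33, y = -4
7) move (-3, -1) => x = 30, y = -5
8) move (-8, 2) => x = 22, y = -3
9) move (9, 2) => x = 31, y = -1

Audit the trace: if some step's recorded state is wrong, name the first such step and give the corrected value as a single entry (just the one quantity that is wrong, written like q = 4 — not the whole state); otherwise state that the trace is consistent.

1. x = 2 + (6) = 8, y = -7 + (7) = 0 (checks out)
2. x = 8 + (8) = 16, y = 0 + (-9) = -9 (in agreement)
3. x = 16 + (7) = 23, y = -9 + (5) = -4 (no discrepancy)
4. x = 23 + (8) = 31, y = -4 + (6) = 2 (consistent with the trace)
5. x = 31 + (7) = 38, y = 2 + (7) = 9 (the trace disagrees here)
First incorrect step: 5; the correct value is y = 9.

step 5, y = 9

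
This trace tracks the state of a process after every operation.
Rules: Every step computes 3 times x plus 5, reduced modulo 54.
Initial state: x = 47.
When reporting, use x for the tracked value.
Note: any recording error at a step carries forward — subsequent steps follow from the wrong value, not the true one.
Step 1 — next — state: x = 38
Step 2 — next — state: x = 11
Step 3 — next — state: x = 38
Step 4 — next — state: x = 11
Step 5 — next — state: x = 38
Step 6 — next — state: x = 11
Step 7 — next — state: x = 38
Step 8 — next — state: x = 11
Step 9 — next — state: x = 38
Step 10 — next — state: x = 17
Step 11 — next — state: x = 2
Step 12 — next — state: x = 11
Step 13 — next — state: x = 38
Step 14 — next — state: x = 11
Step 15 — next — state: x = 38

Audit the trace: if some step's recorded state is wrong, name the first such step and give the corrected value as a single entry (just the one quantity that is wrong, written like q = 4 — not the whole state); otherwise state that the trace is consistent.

Recomputing the run from the initial state:
step 1: x = 38
step 2: x = 11
step 3: x = 38
step 4: x = 11
step 5: x = 38
step 6: x = 11
step 7: x = 38
step 8: x = 11
step 9: x = 38
step 10: x = 11
step 11: x = 38
step 12: x = 11
step 13: x = 38
step 14: x = 11
step 15: x = 38
The first disagreement with the trace is at step 10, where the value should be x = 11.

step 10, x = 11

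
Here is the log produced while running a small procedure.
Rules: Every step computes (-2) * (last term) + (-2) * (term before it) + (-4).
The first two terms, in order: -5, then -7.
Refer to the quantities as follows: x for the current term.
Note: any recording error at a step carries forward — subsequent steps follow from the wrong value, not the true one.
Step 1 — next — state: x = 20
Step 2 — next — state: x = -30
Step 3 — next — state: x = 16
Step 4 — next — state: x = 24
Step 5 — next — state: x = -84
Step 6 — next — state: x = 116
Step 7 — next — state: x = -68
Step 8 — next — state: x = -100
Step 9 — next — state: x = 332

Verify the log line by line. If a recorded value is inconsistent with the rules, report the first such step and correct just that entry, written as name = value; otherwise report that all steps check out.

no error

Recomputing the run from the initial state:
step 1: x = 20
step 2: x = -30
step 3: x = 16
step 4: x = 24
step 5: x = -84
step 6: x = 116
step 7: x = -68
step 8: x = -100
step 9: x = 332
This matches the log at every step.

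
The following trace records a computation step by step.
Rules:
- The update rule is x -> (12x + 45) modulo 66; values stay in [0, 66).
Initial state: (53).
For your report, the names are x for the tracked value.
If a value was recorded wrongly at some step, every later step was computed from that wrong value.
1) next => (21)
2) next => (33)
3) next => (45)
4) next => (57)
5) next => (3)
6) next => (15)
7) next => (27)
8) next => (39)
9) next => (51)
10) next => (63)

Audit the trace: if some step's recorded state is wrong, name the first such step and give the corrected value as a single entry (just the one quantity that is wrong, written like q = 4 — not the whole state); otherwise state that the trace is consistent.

no error

Recomputing the run from the initial state:
step 1: x = 21
step 2: x = 33
step 3: x = 45
step 4: x = 57
step 5: x = 3
step 6: x = 15
step 7: x = 27
step 8: x = 39
step 9: x = 51
step 10: x = 63
This matches the trace at every step.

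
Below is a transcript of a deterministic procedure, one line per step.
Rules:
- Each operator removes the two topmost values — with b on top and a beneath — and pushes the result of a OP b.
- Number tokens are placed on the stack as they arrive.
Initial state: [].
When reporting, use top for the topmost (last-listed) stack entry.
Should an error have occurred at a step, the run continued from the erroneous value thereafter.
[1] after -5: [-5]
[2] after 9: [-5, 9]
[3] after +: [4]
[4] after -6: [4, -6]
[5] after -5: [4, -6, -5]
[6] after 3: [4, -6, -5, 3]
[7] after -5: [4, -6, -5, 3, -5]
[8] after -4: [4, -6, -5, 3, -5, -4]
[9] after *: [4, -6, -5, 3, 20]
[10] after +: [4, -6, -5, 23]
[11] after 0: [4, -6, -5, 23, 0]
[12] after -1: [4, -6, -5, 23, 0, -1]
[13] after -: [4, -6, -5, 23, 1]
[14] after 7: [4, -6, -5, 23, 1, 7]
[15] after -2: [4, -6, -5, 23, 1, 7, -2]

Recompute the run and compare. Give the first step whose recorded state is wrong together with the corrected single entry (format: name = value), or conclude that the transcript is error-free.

no error

Step 1: push -5: top = -5 — same as recorded.
Step 2: push 9: top = 9 — confirmed correct.
Step 3: -5 + 9 = 4 — exactly as logged.
Step 4: push -6: top = -6 — in agreement.
Step 5: push -5: top = -5 — same as recorded.
Step 6: push 3: top = 3 — exactly as logged.
Step 7: push -5: top = -5 — confirmed correct.
Step 8: push -4: top = -4 — same as recorded.
Step 9: -5 * -4 = 20 — no discrepancy.
Step 10: 3 + 20 = 23 — verified.
Step 11: push 0: top = 0 — in agreement.
Step 12: push -1: top = -1 — verified.
Step 13: 0 - -1 = 1 — confirmed correct.
Step 14: push 7: top = 7 — no discrepancy.
Step 15: push -2: top = -2 — same as recorded.
All entries verified; no error found.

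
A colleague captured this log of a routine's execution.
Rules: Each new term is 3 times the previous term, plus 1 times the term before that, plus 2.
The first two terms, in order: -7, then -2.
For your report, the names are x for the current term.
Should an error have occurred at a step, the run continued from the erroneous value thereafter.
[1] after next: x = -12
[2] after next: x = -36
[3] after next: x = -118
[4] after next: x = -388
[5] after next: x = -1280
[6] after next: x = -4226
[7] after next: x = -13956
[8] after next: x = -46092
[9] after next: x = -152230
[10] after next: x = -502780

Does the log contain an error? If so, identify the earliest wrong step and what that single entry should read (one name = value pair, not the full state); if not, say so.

Recomputing the run from the initial state:
step 1: x = -11
step 2: x = -33
step 3: x = -108
step 4: x = -355
step 5: x = -1171
step 6: x = -3866
step 7: x = -12767
step 8: x = -42165
step 9: x = -139260
step 10: x = -459943
The first disagreement with the log is at step 1, where the value should be x = -11.

step 1, x = -11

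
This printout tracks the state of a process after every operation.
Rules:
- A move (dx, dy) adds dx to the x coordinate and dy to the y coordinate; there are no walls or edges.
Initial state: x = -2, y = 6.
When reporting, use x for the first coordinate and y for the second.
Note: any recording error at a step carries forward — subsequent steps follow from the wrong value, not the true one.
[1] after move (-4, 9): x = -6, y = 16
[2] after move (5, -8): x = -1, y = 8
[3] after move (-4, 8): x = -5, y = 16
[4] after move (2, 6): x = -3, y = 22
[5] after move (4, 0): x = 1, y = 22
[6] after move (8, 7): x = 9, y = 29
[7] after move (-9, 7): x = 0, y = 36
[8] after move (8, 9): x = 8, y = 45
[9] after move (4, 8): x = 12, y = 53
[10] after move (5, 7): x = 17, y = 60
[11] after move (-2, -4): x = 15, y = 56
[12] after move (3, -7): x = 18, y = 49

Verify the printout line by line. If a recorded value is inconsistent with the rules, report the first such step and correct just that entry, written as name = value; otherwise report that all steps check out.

step 1, y = 15

step 1: x = -2 + (-4) = -6, y = 6 + (9) = 15 -> the entry is off here
That makes step 1 the first incorrect line — y = 15 is what it should show.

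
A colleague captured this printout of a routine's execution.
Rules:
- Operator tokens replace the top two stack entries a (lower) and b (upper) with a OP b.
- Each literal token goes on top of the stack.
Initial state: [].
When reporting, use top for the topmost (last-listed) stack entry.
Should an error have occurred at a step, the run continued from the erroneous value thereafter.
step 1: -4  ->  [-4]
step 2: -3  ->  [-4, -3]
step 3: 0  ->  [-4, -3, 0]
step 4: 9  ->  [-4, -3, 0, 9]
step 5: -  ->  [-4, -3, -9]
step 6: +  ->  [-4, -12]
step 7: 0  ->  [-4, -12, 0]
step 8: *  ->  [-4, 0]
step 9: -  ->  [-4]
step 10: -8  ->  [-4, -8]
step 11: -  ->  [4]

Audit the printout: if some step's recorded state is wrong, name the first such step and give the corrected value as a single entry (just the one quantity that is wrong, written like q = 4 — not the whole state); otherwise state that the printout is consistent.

no error

step 1: push -4: top = -4 -> agrees with the printout
step 2: push -3: top = -3 -> exactly as logged
step 3: push 0: top = 0 -> in agreement
step 4: push 9: top = 9 -> agrees with the printout
step 5: 0 - 9 = -9 -> no discrepancy
step 6: -3 + -9 = -12 -> no discrepancy
step 7: push 0: top = 0 -> same as recorded
step 8: -12 * 0 = 0 -> consistent with the printout
step 9: -4 - 0 = -4 -> exactly as logged
step 10: push -8: top = -8 -> in agreement
step 11: -4 - -8 = 4 -> exactly as logged
All entries verified; no error found.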